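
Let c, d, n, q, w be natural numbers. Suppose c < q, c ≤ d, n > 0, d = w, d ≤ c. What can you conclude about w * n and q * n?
w * n < q * n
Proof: c ≤ d and d ≤ c, hence c = d. Since d = w, c = w. c < q, so w < q. Combining with n > 0, by multiplying by a positive, w * n < q * n.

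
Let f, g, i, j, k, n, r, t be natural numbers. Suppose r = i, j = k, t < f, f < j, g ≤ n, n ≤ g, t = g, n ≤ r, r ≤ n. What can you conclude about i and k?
i < k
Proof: g ≤ n and n ≤ g, thus g = n. Since t = g, t = n. n ≤ r and r ≤ n, therefore n = r. From t = n, t = r. From r = i, t = i. Since t < f and f < j, t < j. Since j = k, t < k. Because t = i, i < k.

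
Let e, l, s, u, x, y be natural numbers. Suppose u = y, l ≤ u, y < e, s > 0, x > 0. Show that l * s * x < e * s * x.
u = y and l ≤ u, so l ≤ y. y < e, so l < e. From s > 0, by multiplying by a positive, l * s < e * s. Using x > 0, by multiplying by a positive, l * s * x < e * s * x.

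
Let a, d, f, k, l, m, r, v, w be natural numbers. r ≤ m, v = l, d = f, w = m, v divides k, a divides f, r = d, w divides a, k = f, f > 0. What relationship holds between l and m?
l ≤ m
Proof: r = d and r ≤ m, so d ≤ m. Since d = f, f ≤ m. Because w = m and w divides a, m divides a. Since a divides f, m divides f. Because f > 0, m ≤ f. f ≤ m, so f = m. k = f and v divides k, therefore v divides f. From v = l, l divides f. f > 0, so l ≤ f. Since f = m, l ≤ m.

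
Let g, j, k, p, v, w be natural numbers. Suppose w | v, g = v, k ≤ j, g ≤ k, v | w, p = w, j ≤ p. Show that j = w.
p = w and j ≤ p, therefore j ≤ w. v | w and w | v, therefore v = w. g = v, so g = w. Since g ≤ k and k ≤ j, g ≤ j. Since g = w, w ≤ j. Since j ≤ w, j = w.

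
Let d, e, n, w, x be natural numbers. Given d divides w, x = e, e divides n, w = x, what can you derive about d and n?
d divides n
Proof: Because w = x and x = e, w = e. Since d divides w, d divides e. Since e divides n, d divides n.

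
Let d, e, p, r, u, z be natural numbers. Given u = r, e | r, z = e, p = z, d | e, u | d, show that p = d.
Since p = z and z = e, p = e. u = r and u | d, hence r | d. Since e | r, e | d. Because d | e, e = d. Since p = e, p = d.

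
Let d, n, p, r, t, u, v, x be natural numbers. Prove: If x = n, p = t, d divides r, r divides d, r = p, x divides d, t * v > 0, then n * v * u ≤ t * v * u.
d divides r and r divides d, so d = r. Since r = p, d = p. Since x divides d, x divides p. p = t, so x divides t. Since x = n, n divides t. Then n * v divides t * v. t * v > 0, so n * v ≤ t * v. By multiplying by a non-negative, n * v * u ≤ t * v * u.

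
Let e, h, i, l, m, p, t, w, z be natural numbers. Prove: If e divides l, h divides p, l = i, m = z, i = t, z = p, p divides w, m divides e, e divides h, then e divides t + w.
l = i and i = t, so l = t. e divides l, so e divides t. m = z and m divides e, therefore z divides e. From z = p, p divides e. e divides h and h divides p, therefore e divides p. p divides e, so p = e. Since p divides w, e divides w. Since e divides t, e divides t + w.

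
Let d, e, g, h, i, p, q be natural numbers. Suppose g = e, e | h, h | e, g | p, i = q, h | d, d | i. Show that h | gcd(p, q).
Since e | h and h | e, e = h. g = e, so g = h. g | p, so h | p. From h | d and d | i, h | i. Since i = q, h | q. h | p, so h | gcd(p, q).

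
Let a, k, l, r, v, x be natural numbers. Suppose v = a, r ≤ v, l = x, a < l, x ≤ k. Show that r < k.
v = a and r ≤ v, thus r ≤ a. l = x and a < l, therefore a < x. Since r ≤ a, r < x. Because x ≤ k, r < k.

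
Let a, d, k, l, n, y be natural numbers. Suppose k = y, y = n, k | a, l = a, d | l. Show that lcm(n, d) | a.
Because k = y and y = n, k = n. k | a, so n | a. l = a and d | l, hence d | a. Since n | a, lcm(n, d) | a.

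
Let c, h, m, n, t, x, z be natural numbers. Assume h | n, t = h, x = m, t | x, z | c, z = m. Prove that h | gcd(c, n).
t = h and t | x, hence h | x. Since x = m, h | m. z = m and z | c, thus m | c. h | m, so h | c. Since h | n, h | gcd(c, n).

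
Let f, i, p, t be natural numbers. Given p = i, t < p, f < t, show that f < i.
p = i and t < p, so t < i. Since f < t, f < i.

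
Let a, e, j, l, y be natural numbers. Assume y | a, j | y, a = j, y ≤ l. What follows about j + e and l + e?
j + e ≤ l + e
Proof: Since a = j and y | a, y | j. Since j | y, y = j. Since y ≤ l, j ≤ l. Then j + e ≤ l + e.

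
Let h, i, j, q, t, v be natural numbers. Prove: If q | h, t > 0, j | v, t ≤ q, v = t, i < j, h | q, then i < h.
q | h and h | q, so q = h. v = t and j | v, therefore j | t. t > 0, so j ≤ t. t ≤ q, so j ≤ q. q = h, so j ≤ h. Since i < j, i < h.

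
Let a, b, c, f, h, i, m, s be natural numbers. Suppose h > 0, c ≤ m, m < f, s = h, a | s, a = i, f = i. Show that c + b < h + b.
Because f = i and m < f, m < i. s = h and a | s, therefore a | h. a = i, so i | h. h > 0, so i ≤ h. m < i, so m < h. Since c ≤ m, c < h. Then c + b < h + b.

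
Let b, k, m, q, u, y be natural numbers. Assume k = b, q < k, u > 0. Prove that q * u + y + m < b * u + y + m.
k = b and q < k, therefore q < b. u > 0, so q * u < b * u. Then q * u + y < b * u + y. Then q * u + y + m < b * u + y + m.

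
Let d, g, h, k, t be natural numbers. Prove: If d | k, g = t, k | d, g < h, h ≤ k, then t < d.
Because k | d and d | k, k = d. Since g < h and h ≤ k, g < k. k = d, so g < d. g = t, so t < d.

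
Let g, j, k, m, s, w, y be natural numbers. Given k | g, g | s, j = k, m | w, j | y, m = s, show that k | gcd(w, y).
Because k | g and g | s, k | s. m = s and m | w, thus s | w. Since k | s, k | w. Because j = k and j | y, k | y. Since k | w, k | gcd(w, y).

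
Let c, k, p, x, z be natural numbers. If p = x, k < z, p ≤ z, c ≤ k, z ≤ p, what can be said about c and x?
c < x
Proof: Because z ≤ p and p ≤ z, z = p. p = x, so z = x. From c ≤ k and k < z, c < z. z = x, so c < x.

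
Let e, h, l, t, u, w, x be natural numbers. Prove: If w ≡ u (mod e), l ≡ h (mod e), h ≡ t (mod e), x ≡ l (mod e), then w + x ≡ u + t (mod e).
x ≡ l (mod e) and l ≡ h (mod e), therefore x ≡ h (mod e). h ≡ t (mod e), so x ≡ t (mod e). Because w ≡ u (mod e), w + x ≡ u + t (mod e).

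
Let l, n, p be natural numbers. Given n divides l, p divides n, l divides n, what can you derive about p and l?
p divides l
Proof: From n divides l and l divides n, n = l. Since p divides n, p divides l.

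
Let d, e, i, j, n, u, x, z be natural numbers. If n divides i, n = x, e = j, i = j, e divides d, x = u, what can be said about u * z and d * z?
u * z divides d * z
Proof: Because n = x and x = u, n = u. From i = j and n divides i, n divides j. e = j and e divides d, thus j divides d. n divides j, so n divides d. n = u, so u divides d. Then u * z divides d * z.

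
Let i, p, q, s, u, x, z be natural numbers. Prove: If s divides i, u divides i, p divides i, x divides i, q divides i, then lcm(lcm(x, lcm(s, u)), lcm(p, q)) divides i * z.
s divides i and u divides i, thus lcm(s, u) divides i. x divides i, so lcm(x, lcm(s, u)) divides i. p divides i and q divides i, hence lcm(p, q) divides i. Since lcm(x, lcm(s, u)) divides i, lcm(lcm(x, lcm(s, u)), lcm(p, q)) divides i. Then lcm(lcm(x, lcm(s, u)), lcm(p, q)) divides i * z.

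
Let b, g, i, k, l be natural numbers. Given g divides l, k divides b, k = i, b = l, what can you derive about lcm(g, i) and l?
lcm(g, i) divides l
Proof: Because b = l and k divides b, k divides l. Because k = i, i divides l. Since g divides l, lcm(g, i) divides l.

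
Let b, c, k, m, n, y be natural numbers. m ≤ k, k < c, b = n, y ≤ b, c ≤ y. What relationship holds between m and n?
m < n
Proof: Since m ≤ k and k < c, m < c. b = n and y ≤ b, thus y ≤ n. Since c ≤ y, c ≤ n. Since m < c, m < n.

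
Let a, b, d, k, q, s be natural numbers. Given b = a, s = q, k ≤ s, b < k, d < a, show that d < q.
b < k and k ≤ s, thus b < s. s = q, so b < q. b = a, so a < q. Since d < a, d < q.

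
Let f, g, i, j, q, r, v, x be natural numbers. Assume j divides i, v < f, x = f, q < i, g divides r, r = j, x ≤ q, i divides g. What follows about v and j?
v < j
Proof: r = j and g divides r, therefore g divides j. i divides g, so i divides j. Since j divides i, i = j. x = f and x ≤ q, so f ≤ q. q < i, so f < i. Since v < f, v < i. Since i = j, v < j.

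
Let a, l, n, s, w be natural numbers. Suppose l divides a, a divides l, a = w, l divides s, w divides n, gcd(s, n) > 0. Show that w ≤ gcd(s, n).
l divides a and a divides l, therefore l = a. a = w, so l = w. Since l divides s, w divides s. w divides n, so w divides gcd(s, n). gcd(s, n) > 0, so w ≤ gcd(s, n).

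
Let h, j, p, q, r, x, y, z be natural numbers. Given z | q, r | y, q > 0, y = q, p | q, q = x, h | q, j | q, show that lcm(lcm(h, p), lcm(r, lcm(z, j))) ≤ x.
h | q and p | q, therefore lcm(h, p) | q. Since y = q and r | y, r | q. z | q and j | q, so lcm(z, j) | q. r | q, so lcm(r, lcm(z, j)) | q. lcm(h, p) | q, so lcm(lcm(h, p), lcm(r, lcm(z, j))) | q. q > 0, so lcm(lcm(h, p), lcm(r, lcm(z, j))) ≤ q. Since q = x, lcm(lcm(h, p), lcm(r, lcm(z, j))) ≤ x.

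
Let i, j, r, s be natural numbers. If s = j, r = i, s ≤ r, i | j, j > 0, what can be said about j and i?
j = i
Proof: From r = i and s ≤ r, s ≤ i. s = j, so j ≤ i. Because i | j and j > 0, i ≤ j. Since j ≤ i, j = i.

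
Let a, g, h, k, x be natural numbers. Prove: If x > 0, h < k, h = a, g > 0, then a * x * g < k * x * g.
Since h = a and h < k, a < k. Combined with x > 0, by multiplying by a positive, a * x < k * x. Since g > 0, by multiplying by a positive, a * x * g < k * x * g.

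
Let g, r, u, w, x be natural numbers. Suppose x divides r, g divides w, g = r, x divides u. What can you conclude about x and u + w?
x divides u + w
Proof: g = r and g divides w, thus r divides w. x divides r, so x divides w. Since x divides u, x divides u + w.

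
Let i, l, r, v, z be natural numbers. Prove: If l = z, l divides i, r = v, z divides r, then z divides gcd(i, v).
l = z and l divides i, thus z divides i. Because r = v and z divides r, z divides v. Since z divides i, z divides gcd(i, v).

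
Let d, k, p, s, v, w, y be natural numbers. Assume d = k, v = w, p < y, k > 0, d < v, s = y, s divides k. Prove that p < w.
s = y and s divides k, so y divides k. Since k > 0, y ≤ k. Because p < y, p < k. d = k and d < v, so k < v. v = w, so k < w. Since p < k, p < w.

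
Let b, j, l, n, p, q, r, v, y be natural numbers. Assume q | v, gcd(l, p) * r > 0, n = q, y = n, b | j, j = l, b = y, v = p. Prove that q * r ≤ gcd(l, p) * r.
Because y = n and n = q, y = q. Since b = y and b | j, y | j. y = q, so q | j. j = l, so q | l. Since v = p and q | v, q | p. Because q | l, q | gcd(l, p). Then q * r | gcd(l, p) * r. gcd(l, p) * r > 0, so q * r ≤ gcd(l, p) * r.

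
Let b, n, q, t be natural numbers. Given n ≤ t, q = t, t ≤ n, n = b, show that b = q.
t ≤ n and n ≤ t, hence t = n. Since q = t, q = n. Since n = b, q = b. Then b = q.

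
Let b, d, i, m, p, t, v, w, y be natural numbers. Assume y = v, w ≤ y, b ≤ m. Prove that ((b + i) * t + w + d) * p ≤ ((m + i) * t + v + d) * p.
Because b ≤ m, b + i ≤ m + i. Then (b + i) * t ≤ (m + i) * t. Because y = v and w ≤ y, w ≤ v. (b + i) * t ≤ (m + i) * t, so (b + i) * t + w ≤ (m + i) * t + v. Then (b + i) * t + w + d ≤ (m + i) * t + v + d. Then ((b + i) * t + w + d) * p ≤ ((m + i) * t + v + d) * p.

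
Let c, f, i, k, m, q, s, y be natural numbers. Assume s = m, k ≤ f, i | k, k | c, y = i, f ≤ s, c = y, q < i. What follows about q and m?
q < m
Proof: c = y and y = i, so c = i. From k | c, k | i. i | k, so k = i. k ≤ f and f ≤ s, thus k ≤ s. s = m, so k ≤ m. Since k = i, i ≤ m. q < i, so q < m.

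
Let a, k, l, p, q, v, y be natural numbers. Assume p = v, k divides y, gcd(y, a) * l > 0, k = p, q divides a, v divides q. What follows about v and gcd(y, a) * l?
v ≤ gcd(y, a) * l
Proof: Since k = p and p = v, k = v. k divides y, so v divides y. v divides q and q divides a, hence v divides a. Since v divides y, v divides gcd(y, a). Then v divides gcd(y, a) * l. Because gcd(y, a) * l > 0, v ≤ gcd(y, a) * l.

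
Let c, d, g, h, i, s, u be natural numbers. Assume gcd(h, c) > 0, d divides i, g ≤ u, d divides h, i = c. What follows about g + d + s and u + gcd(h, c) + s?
g + d + s ≤ u + gcd(h, c) + s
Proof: i = c and d divides i, so d divides c. Since d divides h, d divides gcd(h, c). gcd(h, c) > 0, so d ≤ gcd(h, c). From g ≤ u, g + d ≤ u + gcd(h, c). Then g + d + s ≤ u + gcd(h, c) + s.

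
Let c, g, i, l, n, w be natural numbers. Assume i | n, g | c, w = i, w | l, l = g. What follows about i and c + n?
i | c + n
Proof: w = i and w | l, hence i | l. Since l = g, i | g. Since g | c, i | c. Since i | n, i | c + n.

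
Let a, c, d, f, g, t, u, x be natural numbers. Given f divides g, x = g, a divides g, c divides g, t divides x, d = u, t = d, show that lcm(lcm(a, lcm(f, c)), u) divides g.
From f divides g and c divides g, lcm(f, c) divides g. From a divides g, lcm(a, lcm(f, c)) divides g. t = d and d = u, hence t = u. x = g and t divides x, hence t divides g. t = u, so u divides g. Since lcm(a, lcm(f, c)) divides g, lcm(lcm(a, lcm(f, c)), u) divides g.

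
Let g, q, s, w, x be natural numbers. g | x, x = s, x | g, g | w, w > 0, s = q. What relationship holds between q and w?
q ≤ w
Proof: g | x and x | g, hence g = x. From x = s and s = q, x = q. Since g = x, g = q. Since g | w, q | w. Since w > 0, q ≤ w.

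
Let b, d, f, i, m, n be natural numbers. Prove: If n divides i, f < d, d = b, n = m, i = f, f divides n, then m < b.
Because i = f and n divides i, n divides f. From f divides n, f = n. Because d = b and f < d, f < b. Since f = n, n < b. Since n = m, m < b.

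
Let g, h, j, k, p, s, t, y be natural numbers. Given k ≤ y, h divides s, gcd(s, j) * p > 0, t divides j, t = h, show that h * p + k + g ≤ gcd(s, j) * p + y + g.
t = h and t divides j, therefore h divides j. Since h divides s, h divides gcd(s, j). Then h * p divides gcd(s, j) * p. Since gcd(s, j) * p > 0, h * p ≤ gcd(s, j) * p. k ≤ y, thus k + g ≤ y + g. Since h * p ≤ gcd(s, j) * p, h * p + k + g ≤ gcd(s, j) * p + y + g.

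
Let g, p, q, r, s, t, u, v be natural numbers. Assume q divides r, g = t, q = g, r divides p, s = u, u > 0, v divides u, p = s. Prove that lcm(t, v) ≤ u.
p = s and s = u, so p = u. q divides r and r divides p, thus q divides p. From q = g, g divides p. Since g = t, t divides p. Because p = u, t divides u. v divides u, so lcm(t, v) divides u. From u > 0, lcm(t, v) ≤ u.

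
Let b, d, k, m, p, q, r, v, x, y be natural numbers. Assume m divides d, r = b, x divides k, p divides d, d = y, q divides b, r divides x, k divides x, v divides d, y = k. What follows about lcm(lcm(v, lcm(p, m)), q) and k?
lcm(lcm(v, lcm(p, m)), q) divides k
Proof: d = y and y = k, thus d = k. Since p divides d and m divides d, lcm(p, m) divides d. Since v divides d, lcm(v, lcm(p, m)) divides d. d = k, so lcm(v, lcm(p, m)) divides k. x divides k and k divides x, hence x = k. Since r divides x, r divides k. Because r = b, b divides k. Since q divides b, q divides k. lcm(v, lcm(p, m)) divides k, so lcm(lcm(v, lcm(p, m)), q) divides k.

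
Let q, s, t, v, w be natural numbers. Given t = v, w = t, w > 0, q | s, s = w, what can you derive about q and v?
q ≤ v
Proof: s = w and q | s, therefore q | w. Since w > 0, q ≤ w. w = t, so q ≤ t. Since t = v, q ≤ v.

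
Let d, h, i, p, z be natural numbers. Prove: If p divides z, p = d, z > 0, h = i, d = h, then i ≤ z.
d = h and h = i, so d = i. Since p = d, p = i. p divides z, so i divides z. z > 0, so i ≤ z.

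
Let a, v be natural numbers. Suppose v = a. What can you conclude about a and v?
a = v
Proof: v = a. By symmetry, a = v.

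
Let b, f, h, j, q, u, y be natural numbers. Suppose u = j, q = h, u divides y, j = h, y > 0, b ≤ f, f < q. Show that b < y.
b ≤ f and f < q, therefore b < q. q = h, so b < h. u = j and j = h, thus u = h. Since u divides y, h divides y. y > 0, so h ≤ y. b < h, so b < y.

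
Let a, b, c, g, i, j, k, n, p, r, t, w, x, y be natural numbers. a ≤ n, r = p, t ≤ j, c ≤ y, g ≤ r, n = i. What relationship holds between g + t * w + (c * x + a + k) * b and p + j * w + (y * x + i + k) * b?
g + t * w + (c * x + a + k) * b ≤ p + j * w + (y * x + i + k) * b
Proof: Since r = p and g ≤ r, g ≤ p. t ≤ j, hence t * w ≤ j * w. g ≤ p, so g + t * w ≤ p + j * w. c ≤ y, therefore c * x ≤ y * x. Since n = i and a ≤ n, a ≤ i. Since c * x ≤ y * x, c * x + a ≤ y * x + i. Then c * x + a + k ≤ y * x + i + k. Then (c * x + a + k) * b ≤ (y * x + i + k) * b. Because g + t * w ≤ p + j * w, g + t * w + (c * x + a + k) * b ≤ p + j * w + (y * x + i + k) * b.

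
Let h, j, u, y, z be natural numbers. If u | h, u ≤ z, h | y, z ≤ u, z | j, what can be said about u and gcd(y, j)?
u | gcd(y, j)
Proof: Because u | h and h | y, u | y. From z ≤ u and u ≤ z, z = u. z | j, so u | j. u | y, so u | gcd(y, j).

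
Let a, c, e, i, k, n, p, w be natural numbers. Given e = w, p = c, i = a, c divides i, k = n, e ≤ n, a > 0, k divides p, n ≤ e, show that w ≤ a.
From n ≤ e and e ≤ n, n = e. k = n, so k = e. From e = w, k = w. From p = c and k divides p, k divides c. i = a and c divides i, thus c divides a. k divides c, so k divides a. From a > 0, k ≤ a. Since k = w, w ≤ a.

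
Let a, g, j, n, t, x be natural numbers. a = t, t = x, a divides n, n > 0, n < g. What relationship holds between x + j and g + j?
x + j < g + j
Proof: a = t and t = x, thus a = x. a divides n and n > 0, hence a ≤ n. a = x, so x ≤ n. Since n < g, x < g. Then x + j < g + j.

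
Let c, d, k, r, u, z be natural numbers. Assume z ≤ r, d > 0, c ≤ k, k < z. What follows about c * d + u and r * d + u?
c * d + u < r * d + u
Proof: From c ≤ k and k < z, c < z. Since z ≤ r, c < r. Since d > 0, c * d < r * d. Then c * d + u < r * d + u.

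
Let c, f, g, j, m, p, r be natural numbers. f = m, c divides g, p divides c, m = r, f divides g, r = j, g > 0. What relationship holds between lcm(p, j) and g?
lcm(p, j) ≤ g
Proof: p divides c and c divides g, thus p divides g. Because f = m and m = r, f = r. Since f divides g, r divides g. r = j, so j divides g. p divides g, so lcm(p, j) divides g. From g > 0, lcm(p, j) ≤ g.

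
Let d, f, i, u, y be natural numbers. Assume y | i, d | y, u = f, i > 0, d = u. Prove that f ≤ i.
d = u and u = f, so d = f. d | y and y | i, thus d | i. d = f, so f | i. Since i > 0, f ≤ i.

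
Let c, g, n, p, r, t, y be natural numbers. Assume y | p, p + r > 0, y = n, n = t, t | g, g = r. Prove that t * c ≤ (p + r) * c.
y = n and n = t, therefore y = t. Since y | p, t | p. Because g = r and t | g, t | r. t | p, so t | p + r. Since p + r > 0, t ≤ p + r. Then t * c ≤ (p + r) * c.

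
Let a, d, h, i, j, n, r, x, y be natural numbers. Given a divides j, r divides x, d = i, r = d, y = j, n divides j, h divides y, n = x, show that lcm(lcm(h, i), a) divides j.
y = j and h divides y, so h divides j. r = d and d = i, therefore r = i. n = x and n divides j, hence x divides j. Since r divides x, r divides j. r = i, so i divides j. h divides j, so lcm(h, i) divides j. Since a divides j, lcm(lcm(h, i), a) divides j.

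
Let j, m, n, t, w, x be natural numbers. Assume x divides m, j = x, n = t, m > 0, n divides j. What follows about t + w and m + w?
t + w ≤ m + w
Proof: j = x and n divides j, thus n divides x. Since x divides m, n divides m. Since n = t, t divides m. Since m > 0, t ≤ m. Then t + w ≤ m + w.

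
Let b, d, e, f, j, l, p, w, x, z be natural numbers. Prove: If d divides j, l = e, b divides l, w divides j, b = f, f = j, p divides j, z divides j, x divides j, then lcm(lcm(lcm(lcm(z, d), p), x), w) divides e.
z divides j and d divides j, therefore lcm(z, d) divides j. p divides j, so lcm(lcm(z, d), p) divides j. Since x divides j, lcm(lcm(lcm(z, d), p), x) divides j. Since w divides j, lcm(lcm(lcm(lcm(z, d), p), x), w) divides j. b = f and f = j, so b = j. l = e and b divides l, hence b divides e. Since b = j, j divides e. lcm(lcm(lcm(lcm(z, d), p), x), w) divides j, so lcm(lcm(lcm(lcm(z, d), p), x), w) divides e.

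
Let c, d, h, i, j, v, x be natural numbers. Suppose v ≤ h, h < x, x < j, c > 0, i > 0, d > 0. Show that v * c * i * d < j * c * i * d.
h < x and x < j, thus h < j. Since v ≤ h, v < j. Since c > 0, v * c < j * c. i > 0, so v * c * i < j * c * i. d > 0, so v * c * i * d < j * c * i * d.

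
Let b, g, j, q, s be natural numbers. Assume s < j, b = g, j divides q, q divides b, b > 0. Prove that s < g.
From j divides q and q divides b, j divides b. Since b > 0, j ≤ b. Since b = g, j ≤ g. Since s < j, s < g.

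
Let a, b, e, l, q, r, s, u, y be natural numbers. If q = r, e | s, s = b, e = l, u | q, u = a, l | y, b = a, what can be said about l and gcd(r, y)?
l | gcd(r, y)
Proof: s = b and b = a, thus s = a. Because e = l and e | s, l | s. Since s = a, l | a. q = r and u | q, so u | r. From u = a, a | r. Since l | a, l | r. From l | y, l | gcd(r, y).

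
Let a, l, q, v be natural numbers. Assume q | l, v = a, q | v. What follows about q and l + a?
q | l + a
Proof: Because v = a and q | v, q | a. From q | l, q | l + a.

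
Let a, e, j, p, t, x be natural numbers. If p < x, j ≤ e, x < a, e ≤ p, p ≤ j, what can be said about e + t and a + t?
e + t < a + t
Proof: Because p ≤ j and j ≤ e, p ≤ e. Since e ≤ p, p = e. From p < x and x < a, p < a. Since p = e, e < a. Then e + t < a + t.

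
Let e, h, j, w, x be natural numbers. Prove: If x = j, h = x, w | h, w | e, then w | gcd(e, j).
Because h = x and x = j, h = j. From w | h, w | j. From w | e, w | gcd(e, j).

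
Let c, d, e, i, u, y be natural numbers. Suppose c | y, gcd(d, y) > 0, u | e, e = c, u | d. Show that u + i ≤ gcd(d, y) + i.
e = c and u | e, thus u | c. Since c | y, u | y. Since u | d, u | gcd(d, y). Since gcd(d, y) > 0, u ≤ gcd(d, y). Then u + i ≤ gcd(d, y) + i.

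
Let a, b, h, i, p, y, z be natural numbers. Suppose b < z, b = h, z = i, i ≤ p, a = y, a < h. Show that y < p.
Since a = y and a < h, y < h. b = h and b < z, so h < z. z = i, so h < i. Since y < h, y < i. i ≤ p, so y < p.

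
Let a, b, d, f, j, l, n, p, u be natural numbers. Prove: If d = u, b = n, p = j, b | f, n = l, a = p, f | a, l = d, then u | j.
Because l = d and d = u, l = u. Because b = n and b | f, n | f. f | a, so n | a. n = l, so l | a. From a = p, l | p. p = j, so l | j. l = u, so u | j.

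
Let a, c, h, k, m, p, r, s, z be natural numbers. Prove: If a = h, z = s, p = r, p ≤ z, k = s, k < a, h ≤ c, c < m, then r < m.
Since p = r and p ≤ z, r ≤ z. Since z = s, r ≤ s. k = s and k < a, therefore s < a. r ≤ s, so r < a. a = h, so r < h. Since h ≤ c and c < m, h < m. r < h, so r < m.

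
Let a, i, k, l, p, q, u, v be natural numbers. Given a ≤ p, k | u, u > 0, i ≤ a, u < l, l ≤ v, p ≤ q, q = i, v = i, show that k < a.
Since a ≤ p and p ≤ q, a ≤ q. q = i, so a ≤ i. Because i ≤ a, i = a. Because k | u and u > 0, k ≤ u. Because v = i and l ≤ v, l ≤ i. From u < l, u < i. k ≤ u, so k < i. i = a, so k < a.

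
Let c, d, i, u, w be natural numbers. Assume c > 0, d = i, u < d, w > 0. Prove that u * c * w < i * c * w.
d = i and u < d, thus u < i. c > 0, so u * c < i * c. Because w > 0, u * c * w < i * c * w.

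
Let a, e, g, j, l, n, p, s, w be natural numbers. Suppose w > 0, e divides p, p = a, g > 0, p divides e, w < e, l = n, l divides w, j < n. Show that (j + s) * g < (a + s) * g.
From l = n and l divides w, n divides w. Since w > 0, n ≤ w. Since j < n, j < w. From e divides p and p divides e, e = p. Since w < e, w < p. Since p = a, w < a. j < w, so j < a. Then j + s < a + s. From g > 0, by multiplying by a positive, (j + s) * g < (a + s) * g.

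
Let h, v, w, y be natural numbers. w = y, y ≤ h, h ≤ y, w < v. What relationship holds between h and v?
h < v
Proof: y ≤ h and h ≤ y, so y = h. Since w = y, w = h. From w < v, h < v.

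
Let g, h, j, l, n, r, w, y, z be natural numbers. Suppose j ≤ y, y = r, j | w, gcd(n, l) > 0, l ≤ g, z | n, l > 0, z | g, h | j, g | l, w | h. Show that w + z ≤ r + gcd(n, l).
w | h and h | j, so w | j. j | w, so j = w. y = r and j ≤ y, therefore j ≤ r. Since j = w, w ≤ r. From g | l and l > 0, g ≤ l. l ≤ g, so g = l. z | g, so z | l. Since z | n, z | gcd(n, l). gcd(n, l) > 0, so z ≤ gcd(n, l). Because w ≤ r, w + z ≤ r + gcd(n, l).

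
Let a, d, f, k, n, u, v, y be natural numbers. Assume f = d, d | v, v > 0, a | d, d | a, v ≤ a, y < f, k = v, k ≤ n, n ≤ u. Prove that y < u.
d | v and v > 0, thus d ≤ v. a | d and d | a, thus a = d. Since v ≤ a, v ≤ d. Because d ≤ v, d = v. f = d, so f = v. y < f, so y < v. From k ≤ n and n ≤ u, k ≤ u. Because k = v, v ≤ u. Since y < v, y < u.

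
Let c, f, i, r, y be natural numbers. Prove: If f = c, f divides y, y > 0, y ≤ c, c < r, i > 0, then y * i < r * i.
From f divides y and y > 0, f ≤ y. From f = c, c ≤ y. y ≤ c, so c = y. c < r, so y < r. Since i > 0, by multiplying by a positive, y * i < r * i.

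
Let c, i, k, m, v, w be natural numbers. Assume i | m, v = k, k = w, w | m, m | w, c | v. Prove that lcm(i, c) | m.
v = k and k = w, thus v = w. w | m and m | w, therefore w = m. v = w, so v = m. Since c | v, c | m. i | m, so lcm(i, c) | m.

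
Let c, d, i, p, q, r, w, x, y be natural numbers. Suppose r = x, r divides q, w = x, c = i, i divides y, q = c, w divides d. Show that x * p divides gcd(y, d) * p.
q = c and c = i, therefore q = i. Since r divides q, r divides i. r = x, so x divides i. Since i divides y, x divides y. From w = x and w divides d, x divides d. x divides y, so x divides gcd(y, d). Then x * p divides gcd(y, d) * p.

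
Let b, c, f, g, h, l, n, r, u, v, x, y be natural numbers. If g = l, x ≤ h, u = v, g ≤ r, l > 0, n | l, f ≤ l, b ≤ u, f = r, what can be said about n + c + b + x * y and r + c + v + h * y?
n + c + b + x * y ≤ r + c + v + h * y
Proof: g = l and g ≤ r, hence l ≤ r. f = r and f ≤ l, so r ≤ l. l ≤ r, so l = r. n | l and l > 0, so n ≤ l. Since l = r, n ≤ r. Then n + c ≤ r + c. u = v and b ≤ u, thus b ≤ v. n + c ≤ r + c, so n + c + b ≤ r + c + v. x ≤ h, so x * y ≤ h * y. n + c + b ≤ r + c + v, so n + c + b + x * y ≤ r + c + v + h * y.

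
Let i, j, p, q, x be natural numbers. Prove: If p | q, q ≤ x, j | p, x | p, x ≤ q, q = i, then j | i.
x ≤ q and q ≤ x, so x = q. x | p, so q | p. p | q, so p = q. Since q = i, p = i. j | p, so j | i.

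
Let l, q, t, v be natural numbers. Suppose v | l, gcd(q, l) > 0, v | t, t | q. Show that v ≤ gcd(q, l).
v | t and t | q, thus v | q. Since v | l, v | gcd(q, l). gcd(q, l) > 0, so v ≤ gcd(q, l).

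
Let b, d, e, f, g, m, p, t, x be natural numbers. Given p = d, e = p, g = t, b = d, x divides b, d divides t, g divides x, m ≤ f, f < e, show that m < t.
Since g divides x and x divides b, g divides b. Since g = t, t divides b. Since b = d, t divides d. Since d divides t, d = t. Since e = p and p = d, e = d. Since f < e, f < d. Since d = t, f < t. m ≤ f, so m < t.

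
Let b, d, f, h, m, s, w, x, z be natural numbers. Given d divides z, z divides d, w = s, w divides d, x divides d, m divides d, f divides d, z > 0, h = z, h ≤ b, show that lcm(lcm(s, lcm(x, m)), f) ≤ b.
Since d divides z and z divides d, d = z. w = s and w divides d, hence s divides d. x divides d and m divides d, so lcm(x, m) divides d. Since s divides d, lcm(s, lcm(x, m)) divides d. f divides d, so lcm(lcm(s, lcm(x, m)), f) divides d. Since d = z, lcm(lcm(s, lcm(x, m)), f) divides z. Since z > 0, lcm(lcm(s, lcm(x, m)), f) ≤ z. h = z and h ≤ b, hence z ≤ b. lcm(lcm(s, lcm(x, m)), f) ≤ z, so lcm(lcm(s, lcm(x, m)), f) ≤ b.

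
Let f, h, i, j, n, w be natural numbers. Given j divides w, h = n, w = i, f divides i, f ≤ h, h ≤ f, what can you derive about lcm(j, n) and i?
lcm(j, n) divides i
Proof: Since w = i and j divides w, j divides i. f ≤ h and h ≤ f, so f = h. Since h = n, f = n. f divides i, so n divides i. From j divides i, lcm(j, n) divides i.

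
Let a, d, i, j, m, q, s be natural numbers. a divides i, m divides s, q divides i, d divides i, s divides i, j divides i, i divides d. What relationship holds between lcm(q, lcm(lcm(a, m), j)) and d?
lcm(q, lcm(lcm(a, m), j)) divides d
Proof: From i divides d and d divides i, i = d. From m divides s and s divides i, m divides i. a divides i, so lcm(a, m) divides i. Because j divides i, lcm(lcm(a, m), j) divides i. Since q divides i, lcm(q, lcm(lcm(a, m), j)) divides i. i = d, so lcm(q, lcm(lcm(a, m), j)) divides d.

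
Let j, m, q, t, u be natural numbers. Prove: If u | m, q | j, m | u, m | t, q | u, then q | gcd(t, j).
m | u and u | m, hence m = u. m | t, so u | t. Since q | u, q | t. Since q | j, q | gcd(t, j).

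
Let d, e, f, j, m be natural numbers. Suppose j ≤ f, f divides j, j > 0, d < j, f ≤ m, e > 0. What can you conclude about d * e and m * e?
d * e < m * e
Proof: f divides j and j > 0, hence f ≤ j. j ≤ f, so j = f. Since d < j, d < f. Since f ≤ m, d < m. Since e > 0, by multiplying by a positive, d * e < m * e.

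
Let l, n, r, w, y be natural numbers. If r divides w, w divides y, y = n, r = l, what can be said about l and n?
l divides n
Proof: Because y = n and w divides y, w divides n. Since r divides w, r divides n. Since r = l, l divides n.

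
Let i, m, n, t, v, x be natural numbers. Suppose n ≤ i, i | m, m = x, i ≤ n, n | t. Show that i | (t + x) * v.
n ≤ i and i ≤ n, hence n = i. n | t, so i | t. Since m = x and i | m, i | x. Since i | t, i | t + x. Then i | (t + x) * v.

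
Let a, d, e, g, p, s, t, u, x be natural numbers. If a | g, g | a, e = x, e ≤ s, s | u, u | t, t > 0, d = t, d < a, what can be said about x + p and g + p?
x + p < g + p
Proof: Since a | g and g | a, a = g. e = x and e ≤ s, so x ≤ s. Because s | u and u | t, s | t. Since t > 0, s ≤ t. Since d = t and d < a, t < a. Since s ≤ t, s < a. x ≤ s, so x < a. Since a = g, x < g. Then x + p < g + p.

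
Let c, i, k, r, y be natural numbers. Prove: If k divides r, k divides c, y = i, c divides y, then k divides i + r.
y = i and c divides y, so c divides i. From k divides c, k divides i. From k divides r, k divides i + r.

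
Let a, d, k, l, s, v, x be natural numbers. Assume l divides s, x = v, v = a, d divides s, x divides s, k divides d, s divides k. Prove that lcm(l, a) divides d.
s divides k and k divides d, hence s divides d. Since d divides s, s = d. From x = v and v = a, x = a. x divides s, so a divides s. Since l divides s, lcm(l, a) divides s. s = d, so lcm(l, a) divides d.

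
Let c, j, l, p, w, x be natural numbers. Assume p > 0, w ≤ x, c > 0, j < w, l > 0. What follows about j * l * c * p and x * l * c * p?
j * l * c * p < x * l * c * p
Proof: Since j < w and w ≤ x, j < x. l > 0, so j * l < x * l. From c > 0, j * l * c < x * l * c. p > 0, so j * l * c * p < x * l * c * p.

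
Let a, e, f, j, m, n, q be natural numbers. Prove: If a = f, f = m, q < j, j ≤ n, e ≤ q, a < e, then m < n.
a = f and a < e, so f < e. Because q < j and j ≤ n, q < n. Since e ≤ q, e < n. f < e, so f < n. f = m, so m < n.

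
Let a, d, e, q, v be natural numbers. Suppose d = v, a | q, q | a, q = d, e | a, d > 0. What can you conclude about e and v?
e ≤ v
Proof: a | q and q | a, hence a = q. q = d, so a = d. Since e | a, e | d. d > 0, so e ≤ d. Since d = v, e ≤ v.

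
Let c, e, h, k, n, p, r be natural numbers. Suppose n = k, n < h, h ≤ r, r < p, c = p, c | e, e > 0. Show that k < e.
n < h and h ≤ r, so n < r. Because n = k, k < r. c = p and c | e, so p | e. e > 0, so p ≤ e. r < p, so r < e. k < r, so k < e.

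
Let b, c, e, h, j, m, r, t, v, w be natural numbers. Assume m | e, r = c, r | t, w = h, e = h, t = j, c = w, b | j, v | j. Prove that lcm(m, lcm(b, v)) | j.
e = h and m | e, hence m | h. c = w and w = h, hence c = h. From r = c and r | t, c | t. Since t = j, c | j. c = h, so h | j. Since m | h, m | j. From b | j and v | j, lcm(b, v) | j. m | j, so lcm(m, lcm(b, v)) | j.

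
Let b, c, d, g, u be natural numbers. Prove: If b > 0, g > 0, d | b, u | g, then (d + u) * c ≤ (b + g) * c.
Since d | b and b > 0, d ≤ b. From u | g and g > 0, u ≤ g. From d ≤ b, d + u ≤ b + g. Then (d + u) * c ≤ (b + g) * c.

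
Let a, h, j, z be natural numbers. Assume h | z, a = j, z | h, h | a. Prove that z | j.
h | z and z | h, thus h = z. a = j and h | a, so h | j. h = z, so z | j.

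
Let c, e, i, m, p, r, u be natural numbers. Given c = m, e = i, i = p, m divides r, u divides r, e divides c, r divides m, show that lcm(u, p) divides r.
Since e = i and i = p, e = p. m divides r and r divides m, so m = r. Because c = m and e divides c, e divides m. Since m = r, e divides r. Since e = p, p divides r. u divides r, so lcm(u, p) divides r.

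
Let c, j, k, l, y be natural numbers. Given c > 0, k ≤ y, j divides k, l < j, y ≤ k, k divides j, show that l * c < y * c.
Because j divides k and k divides j, j = k. k ≤ y and y ≤ k, thus k = y. Since j = k, j = y. From l < j, l < y. Since c > 0, by multiplying by a positive, l * c < y * c.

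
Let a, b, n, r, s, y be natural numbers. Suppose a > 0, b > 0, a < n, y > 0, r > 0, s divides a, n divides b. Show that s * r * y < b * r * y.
From s divides a and a > 0, s ≤ a. Since a < n, s < n. n divides b and b > 0, so n ≤ b. Because s < n, s < b. From r > 0, by multiplying by a positive, s * r < b * r. From y > 0, by multiplying by a positive, s * r * y < b * r * y.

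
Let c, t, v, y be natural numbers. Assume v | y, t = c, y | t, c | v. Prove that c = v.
Since t = c and y | t, y | c. Since v | y, v | c. From c | v, v = c. Then c = v.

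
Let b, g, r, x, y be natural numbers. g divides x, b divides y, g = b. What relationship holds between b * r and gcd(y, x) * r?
b * r divides gcd(y, x) * r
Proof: Since g = b and g divides x, b divides x. Since b divides y, b divides gcd(y, x). Then b * r divides gcd(y, x) * r.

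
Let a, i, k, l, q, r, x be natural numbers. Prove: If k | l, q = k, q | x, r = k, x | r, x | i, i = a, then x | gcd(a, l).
i = a and x | i, hence x | a. Since q = k and q | x, k | x. r = k and x | r, hence x | k. Since k | x, k = x. Since k | l, x | l. x | a, so x | gcd(a, l).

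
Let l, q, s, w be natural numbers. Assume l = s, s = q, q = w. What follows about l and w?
l = w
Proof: l = s and s = q, hence l = q. Since q = w, l = w.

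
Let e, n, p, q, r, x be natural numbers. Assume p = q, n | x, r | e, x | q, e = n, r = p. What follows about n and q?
n = q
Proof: Because r = p and r | e, p | e. e = n, so p | n. Since p = q, q | n. n | x and x | q, so n | q. From q | n, q = n. Then n = q.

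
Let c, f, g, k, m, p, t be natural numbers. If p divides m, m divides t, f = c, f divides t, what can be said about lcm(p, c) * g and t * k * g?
lcm(p, c) * g divides t * k * g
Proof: p divides m and m divides t, thus p divides t. Since f = c and f divides t, c divides t. Since p divides t, lcm(p, c) divides t. Then lcm(p, c) divides t * k. Then lcm(p, c) * g divides t * k * g.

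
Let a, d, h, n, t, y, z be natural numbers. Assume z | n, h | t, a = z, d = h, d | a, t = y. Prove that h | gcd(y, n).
Since t = y and h | t, h | y. From d = h and d | a, h | a. From a = z, h | z. z | n, so h | n. Because h | y, h | gcd(y, n).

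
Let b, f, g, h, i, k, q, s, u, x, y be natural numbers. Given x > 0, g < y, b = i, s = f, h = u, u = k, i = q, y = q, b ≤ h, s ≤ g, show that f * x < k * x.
Since s = f and s ≤ g, f ≤ g. y = q and g < y, thus g < q. Since f ≤ g, f < q. h = u and u = k, therefore h = k. b = i and i = q, thus b = q. b ≤ h, so q ≤ h. h = k, so q ≤ k. Since f < q, f < k. x > 0, so f * x < k * x.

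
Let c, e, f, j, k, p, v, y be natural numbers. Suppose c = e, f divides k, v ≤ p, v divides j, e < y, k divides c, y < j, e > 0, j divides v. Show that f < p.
Because j divides v and v divides j, j = v. Because c = e and k divides c, k divides e. f divides k, so f divides e. Since e > 0, f ≤ e. Because e < y and y < j, e < j. f ≤ e, so f < j. Since j = v, f < v. Since v ≤ p, f < p.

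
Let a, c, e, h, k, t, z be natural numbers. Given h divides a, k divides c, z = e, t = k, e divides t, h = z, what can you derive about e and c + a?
e divides c + a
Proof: Since t = k and e divides t, e divides k. k divides c, so e divides c. Because h = z and z = e, h = e. h divides a, so e divides a. Since e divides c, e divides c + a.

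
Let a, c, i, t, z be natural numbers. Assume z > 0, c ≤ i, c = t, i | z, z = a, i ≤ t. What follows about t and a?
t ≤ a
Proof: From c = t and c ≤ i, t ≤ i. Since i ≤ t, i = t. Since i | z, t | z. Since z > 0, t ≤ z. z = a, so t ≤ a.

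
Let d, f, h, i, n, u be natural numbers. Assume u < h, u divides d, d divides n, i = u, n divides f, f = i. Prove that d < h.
d divides n and n divides f, thus d divides f. f = i, so d divides i. i = u, so d divides u. u divides d, so u = d. u < h, so d < h.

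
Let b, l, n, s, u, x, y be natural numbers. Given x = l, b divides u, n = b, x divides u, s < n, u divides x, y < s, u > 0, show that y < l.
Because n = b and s < n, s < b. Because u divides x and x divides u, u = x. From x = l, u = l. Since b divides u and u > 0, b ≤ u. u = l, so b ≤ l. Because s < b, s < l. y < s, so y < l.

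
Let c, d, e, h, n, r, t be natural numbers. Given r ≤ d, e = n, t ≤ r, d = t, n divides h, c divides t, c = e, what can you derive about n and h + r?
n divides h + r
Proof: From c = e and e = n, c = n. d = t and r ≤ d, therefore r ≤ t. t ≤ r, so t = r. Since c divides t, c divides r. From c = n, n divides r. Since n divides h, n divides h + r.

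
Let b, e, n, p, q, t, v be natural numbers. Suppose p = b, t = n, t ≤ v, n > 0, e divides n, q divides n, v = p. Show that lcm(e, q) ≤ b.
Since e divides n and q divides n, lcm(e, q) divides n. n > 0, so lcm(e, q) ≤ n. Because v = p and p = b, v = b. t = n and t ≤ v, hence n ≤ v. v = b, so n ≤ b. lcm(e, q) ≤ n, so lcm(e, q) ≤ b.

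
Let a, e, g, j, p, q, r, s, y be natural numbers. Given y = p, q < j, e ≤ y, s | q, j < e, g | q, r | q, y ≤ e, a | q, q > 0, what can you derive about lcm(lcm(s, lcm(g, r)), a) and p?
lcm(lcm(s, lcm(g, r)), a) < p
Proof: Because e ≤ y and y ≤ e, e = y. y = p, so e = p. Since g | q and r | q, lcm(g, r) | q. Since s | q, lcm(s, lcm(g, r)) | q. a | q, so lcm(lcm(s, lcm(g, r)), a) | q. Since q > 0, lcm(lcm(s, lcm(g, r)), a) ≤ q. q < j, so lcm(lcm(s, lcm(g, r)), a) < j. j < e, so lcm(lcm(s, lcm(g, r)), a) < e. e = p, so lcm(lcm(s, lcm(g, r)), a) < p.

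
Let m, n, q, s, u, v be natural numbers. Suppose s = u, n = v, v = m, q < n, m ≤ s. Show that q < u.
Because n = v and v = m, n = m. Since q < n, q < m. Since m ≤ s, q < s. Because s = u, q < u.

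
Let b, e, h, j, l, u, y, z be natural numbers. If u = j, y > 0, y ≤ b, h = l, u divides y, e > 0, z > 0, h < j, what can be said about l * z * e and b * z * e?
l * z * e < b * z * e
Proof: Since h = l and h < j, l < j. u divides y and y > 0, hence u ≤ y. Since u = j, j ≤ y. Since l < j, l < y. y ≤ b, so l < b. Combining with z > 0, by multiplying by a positive, l * z < b * z. Using e > 0 and multiplying by a positive, l * z * e < b * z * e.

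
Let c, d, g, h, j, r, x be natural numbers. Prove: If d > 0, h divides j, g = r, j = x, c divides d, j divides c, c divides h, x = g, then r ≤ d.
x = g and g = r, therefore x = r. c divides h and h divides j, therefore c divides j. Since j divides c, c = j. c divides d, so j divides d. From j = x, x divides d. Since d > 0, x ≤ d. Because x = r, r ≤ d.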